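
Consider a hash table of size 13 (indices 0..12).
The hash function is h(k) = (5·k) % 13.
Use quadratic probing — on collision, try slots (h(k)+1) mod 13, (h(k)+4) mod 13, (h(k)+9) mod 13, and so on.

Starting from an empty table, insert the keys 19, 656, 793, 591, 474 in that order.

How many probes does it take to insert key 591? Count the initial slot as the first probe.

3

19: h=4 -> slot 4
656: h=4, probe 4,5 -> slot 5
793: h=0 -> slot 0
591: h=4, probe 4,5,8 -> slot 8
474: h=4, probe 4,5,8,0,7 -> slot 7
Table: [793, _, _, _, 19, 656, _, 474, 591, _, _, _, _]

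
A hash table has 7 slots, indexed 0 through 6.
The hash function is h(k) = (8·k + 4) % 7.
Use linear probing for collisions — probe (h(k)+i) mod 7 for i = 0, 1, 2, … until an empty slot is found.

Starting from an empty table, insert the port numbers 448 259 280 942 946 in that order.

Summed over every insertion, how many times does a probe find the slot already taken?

5

448 hashes to 4; slot 4 is free → place at 4.
259 hashes to 4; 4 taken → place at 5.
280 hashes to 4; 4,5 taken → place at 6.
942 hashes to 1; slot 1 is free → place at 1.
946 hashes to 5; 5,6 taken → place at 0.
Table: [946, 942, -, -, 448, 259, 280]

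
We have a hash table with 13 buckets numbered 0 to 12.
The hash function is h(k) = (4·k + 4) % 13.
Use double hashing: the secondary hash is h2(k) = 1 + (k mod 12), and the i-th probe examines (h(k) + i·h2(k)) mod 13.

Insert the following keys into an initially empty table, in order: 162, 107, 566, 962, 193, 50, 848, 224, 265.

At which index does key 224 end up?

Insert 162: h=2, slot 2 empty => index 2.
Insert 107: h=3, slot 3 empty => index 3.
Insert 566: h=6, slot 6 empty => index 6.
Insert 962: h=4, slot 4 empty => index 4.
Insert 193: h=9, slot 9 empty => index 9.
Insert 50: h=9, h2=3, slot 9 occupied => index 12.
Insert 848: h=3, h2=9, slots 3,12 occupied => index 8.
Insert 224: h=3, h2=9, slots 3,12,8,4 occupied => index 0.
Insert 265: h=11, slot 11 empty => index 11.
Table: [224, -, 162, 107, 962, -, 566, -, 848, 193, -, 265, 50]

0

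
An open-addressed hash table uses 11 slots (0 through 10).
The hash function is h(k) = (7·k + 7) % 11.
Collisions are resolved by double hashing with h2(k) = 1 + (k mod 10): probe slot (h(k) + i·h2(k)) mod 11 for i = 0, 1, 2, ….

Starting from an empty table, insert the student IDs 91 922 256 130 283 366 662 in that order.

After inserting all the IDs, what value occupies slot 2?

256

91: h=6 => slot 6
922: h=4 => slot 4
256: h=6, h2=7, probe 6,2 => slot 2
130: h=4, h2=1, probe 4,5 => slot 5
283: h=8 => slot 8
366: h=6, h2=7, probe 6,2,9 => slot 9
662: h=10 => slot 10
Table: [-, -, 256, -, 922, 130, 91, -, 283, 366, 662]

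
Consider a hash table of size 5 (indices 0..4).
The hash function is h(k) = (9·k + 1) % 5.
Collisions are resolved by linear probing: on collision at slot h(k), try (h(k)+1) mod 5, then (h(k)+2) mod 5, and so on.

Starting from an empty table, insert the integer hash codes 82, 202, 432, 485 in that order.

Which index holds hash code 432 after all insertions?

Insert 82: h=4, slot 4 empty -> index 4.
Insert 202: h=4, slot 4 occupied -> index 0.
Insert 432: h=4, slots 4,0 occupied -> index 1.
Insert 485: h=1, slot 1 occupied -> index 2.
Table: [202, 432, 485, _, 82]

1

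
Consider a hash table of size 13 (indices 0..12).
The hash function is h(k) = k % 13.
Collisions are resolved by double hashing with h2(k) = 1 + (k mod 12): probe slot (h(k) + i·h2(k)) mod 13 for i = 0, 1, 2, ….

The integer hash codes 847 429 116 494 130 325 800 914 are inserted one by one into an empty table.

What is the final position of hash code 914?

Insert 847: h=2, slot 2 empty -> index 2.
Insert 429: h=0, slot 0 empty -> index 0.
Insert 116: h=12, slot 12 empty -> index 12.
Insert 494: h=0, h2=3, slot 0 occupied -> index 3.
Insert 130: h=0, h2=11, slot 0 occupied -> index 11.
Insert 325: h=0, h2=2, slots 0,2 occupied -> index 4.
Insert 800: h=7, slot 7 empty -> index 7.
Insert 914: h=4, h2=3, slots 4,7 occupied -> index 10.
Table: [429, -, 847, 494, 325, -, -, 800, -, -, 914, 130, 116]

10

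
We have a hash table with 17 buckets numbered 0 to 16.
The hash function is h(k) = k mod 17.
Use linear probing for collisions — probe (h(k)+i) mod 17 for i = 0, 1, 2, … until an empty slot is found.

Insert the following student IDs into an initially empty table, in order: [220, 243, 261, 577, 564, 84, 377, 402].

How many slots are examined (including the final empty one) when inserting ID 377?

2

220 hashes to 16; slot 16 is free -> place at 16.
243 hashes to 5; slot 5 is free -> place at 5.
261 hashes to 6; slot 6 is free -> place at 6.
577 hashes to 16; 16 taken -> place at 0.
564 hashes to 3; slot 3 is free -> place at 3.
84 hashes to 16; 16,0 taken -> place at 1.
377 hashes to 3; 3 taken -> place at 4.
402 hashes to 11; slot 11 is free -> place at 11.
Table: [577, 84, —, 564, 377, 243, 261, —, —, —, —, 402, —, —, —, —, 220]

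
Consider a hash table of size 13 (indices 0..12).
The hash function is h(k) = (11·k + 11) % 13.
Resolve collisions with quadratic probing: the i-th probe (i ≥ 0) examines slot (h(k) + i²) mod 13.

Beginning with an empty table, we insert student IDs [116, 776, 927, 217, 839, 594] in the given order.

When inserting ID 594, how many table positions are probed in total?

Insert 116: h=0, slot 0 empty => index 0.
Insert 776: h=6, slot 6 empty => index 6.
Insert 927: h=3, slot 3 empty => index 3.
Insert 217: h=6, slot 6 occupied => index 7.
Insert 839: h=10, slot 10 empty => index 10.
Insert 594: h=6, slots 6,7,10 occupied => index 2.
Table: [116, ∅, 594, 927, ∅, ∅, 776, 217, ∅, ∅, 839, ∅, ∅]

4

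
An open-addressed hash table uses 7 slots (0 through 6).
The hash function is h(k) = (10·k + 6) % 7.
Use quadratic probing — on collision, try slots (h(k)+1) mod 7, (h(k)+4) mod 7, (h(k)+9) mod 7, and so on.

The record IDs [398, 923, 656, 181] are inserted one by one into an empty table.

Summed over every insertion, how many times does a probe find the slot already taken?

4

398 hashes to 3; slot 3 is free => place at 3.
923 hashes to 3; 3 taken => place at 4.
656 hashes to 0; slot 0 is free => place at 0.
181 hashes to 3; 3,4,0 taken => place at 5.
Table: [656, ∅, ∅, 398, 923, 181, ∅]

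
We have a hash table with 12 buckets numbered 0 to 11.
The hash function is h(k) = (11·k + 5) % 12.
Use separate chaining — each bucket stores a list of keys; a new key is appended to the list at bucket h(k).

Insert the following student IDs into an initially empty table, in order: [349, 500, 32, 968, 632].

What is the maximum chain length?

4

Insert 349: h=4, bucket 4 empty -> new chain.
Insert 500: h=9, bucket 9 empty -> new chain.
Insert 32: h=9, bucket 9 nonempty -> append to chain.
Insert 968: h=9, bucket 9 nonempty -> append to chain.
Insert 632: h=9, bucket 9 nonempty -> append to chain.
Final buckets:
0: .
1: .
2: .
3: .
4: 349
5: .
6: .
7: .
8: .
9: 500 -> 32 -> 968 -> 632
10: .
11: .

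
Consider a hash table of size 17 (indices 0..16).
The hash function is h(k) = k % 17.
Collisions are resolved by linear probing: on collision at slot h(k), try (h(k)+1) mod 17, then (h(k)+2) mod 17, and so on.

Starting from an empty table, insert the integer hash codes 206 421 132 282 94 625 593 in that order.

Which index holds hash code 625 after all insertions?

Insert 206: h=2, slot 2 empty => index 2.
Insert 421: h=13, slot 13 empty => index 13.
Insert 132: h=13, slot 13 occupied => index 14.
Insert 282: h=10, slot 10 empty => index 10.
Insert 94: h=9, slot 9 empty => index 9.
Insert 625: h=13, slots 13,14 occupied => index 15.
Insert 593: h=15, slot 15 occupied => index 16.
Table: [-, -, 206, -, -, -, -, -, -, 94, 282, -, -, 421, 132, 625, 593]

15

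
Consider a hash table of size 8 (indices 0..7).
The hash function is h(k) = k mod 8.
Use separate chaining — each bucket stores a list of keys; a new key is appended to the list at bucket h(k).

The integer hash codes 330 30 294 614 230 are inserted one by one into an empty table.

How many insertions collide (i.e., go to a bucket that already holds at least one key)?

330 -> bucket 2
30 -> bucket 6
294 -> bucket 6 (collision)
614 -> bucket 6 (collision)
230 -> bucket 6 (collision)
Final buckets:
0: ∅
1: ∅
2: 330
3: ∅
4: ∅
5: ∅
6: 30 -> 294 -> 614 -> 230
7: ∅

3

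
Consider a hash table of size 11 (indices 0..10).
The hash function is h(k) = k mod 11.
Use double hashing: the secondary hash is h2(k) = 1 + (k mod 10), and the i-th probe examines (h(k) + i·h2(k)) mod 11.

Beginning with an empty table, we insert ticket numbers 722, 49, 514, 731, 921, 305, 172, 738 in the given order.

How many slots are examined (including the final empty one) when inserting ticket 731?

Insert 722: h=7, slot 7 empty -> index 7.
Insert 49: h=5, slot 5 empty -> index 5.
Insert 514: h=8, slot 8 empty -> index 8.
Insert 731: h=5, h2=2, slots 5,7 occupied -> index 9.
Insert 921: h=8, h2=2, slot 8 occupied -> index 10.
Insert 305: h=8, h2=6, slot 8 occupied -> index 3.
Insert 172: h=7, h2=3, slots 7,10 occupied -> index 2.
Insert 738: h=1, slot 1 empty -> index 1.
Table: [., 738, 172, 305, ., 49, ., 722, 514, 731, 921]

3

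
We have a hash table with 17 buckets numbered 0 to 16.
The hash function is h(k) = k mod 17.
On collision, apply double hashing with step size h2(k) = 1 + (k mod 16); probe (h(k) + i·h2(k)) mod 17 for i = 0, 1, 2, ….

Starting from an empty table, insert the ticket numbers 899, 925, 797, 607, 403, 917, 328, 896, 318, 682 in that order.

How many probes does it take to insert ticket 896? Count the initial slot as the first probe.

2

899: h=15 -> slot 15
925: h=7 -> slot 7
797: h=15, h2=14, probe 15,12 -> slot 12
607: h=12, h2=16, probe 12,11 -> slot 11
403: h=12, h2=4, probe 12,16 -> slot 16
917: h=16, h2=6, probe 16,5 -> slot 5
328: h=5, h2=9, probe 5,14 -> slot 14
896: h=12, h2=1, probe 12,13 -> slot 13
318: h=12, h2=15, probe 12,10 -> slot 10
682: h=2 -> slot 2
Table: [∅, ∅, 682, ∅, ∅, 917, ∅, 925, ∅, ∅, 318, 607, 797, 896, 328, 899, 403]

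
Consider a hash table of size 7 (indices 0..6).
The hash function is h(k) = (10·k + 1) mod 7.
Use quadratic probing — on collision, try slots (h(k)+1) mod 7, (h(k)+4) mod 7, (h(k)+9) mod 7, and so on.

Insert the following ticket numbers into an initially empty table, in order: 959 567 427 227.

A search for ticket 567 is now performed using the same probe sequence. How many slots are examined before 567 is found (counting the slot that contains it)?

959: h=1 → slot 1
567: h=1, probe 1,2 → slot 2
427: h=1, probe 1,2,5 → slot 5
227: h=3 → slot 3
Table: [∅, 959, 567, 227, ∅, 427, ∅]
Lookup 567: h=1, probe 1,2 → found at 2.

2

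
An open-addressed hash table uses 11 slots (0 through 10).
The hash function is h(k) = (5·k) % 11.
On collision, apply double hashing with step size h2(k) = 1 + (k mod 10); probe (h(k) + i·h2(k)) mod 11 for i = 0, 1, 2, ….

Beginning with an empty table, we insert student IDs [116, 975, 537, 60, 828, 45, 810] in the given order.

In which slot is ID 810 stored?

116 hashes to 8; slot 8 is free -> place at 8.
975 hashes to 2; slot 2 is free -> place at 2.
537 hashes to 1; slot 1 is free -> place at 1.
60 hashes to 3; slot 3 is free -> place at 3.
828 hashes to 4; slot 4 is free -> place at 4.
45 hashes to 5; slot 5 is free -> place at 5.
810 hashes to 2, h2=1; 2,3,4,5 taken -> place at 6.
Table: [∅, 537, 975, 60, 828, 45, 810, ∅, 116, ∅, ∅]

6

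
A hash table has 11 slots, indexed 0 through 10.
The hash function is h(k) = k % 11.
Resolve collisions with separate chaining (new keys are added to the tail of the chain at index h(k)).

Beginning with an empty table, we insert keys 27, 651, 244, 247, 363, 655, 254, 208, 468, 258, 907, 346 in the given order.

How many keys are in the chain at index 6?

27 → bucket 5
651 → bucket 2
244 → bucket 2 (collision)
247 → bucket 5 (collision)
363 → bucket 0
655 → bucket 6
254 → bucket 1
208 → bucket 10
468 → bucket 6 (collision)
258 → bucket 5 (collision)
907 → bucket 5 (collision)
346 → bucket 5 (collision)
Final buckets:
0: 363
1: 254
2: 651 -> 244
3: -
4: -
5: 27 -> 247 -> 258 -> 907 -> 346
6: 655 -> 468
7: -
8: -
9: -
10: 208

2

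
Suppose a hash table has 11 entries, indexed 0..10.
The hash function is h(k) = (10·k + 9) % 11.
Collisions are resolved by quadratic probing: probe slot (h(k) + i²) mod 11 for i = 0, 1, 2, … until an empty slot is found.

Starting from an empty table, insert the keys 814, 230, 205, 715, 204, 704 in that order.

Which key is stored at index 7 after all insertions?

715

814 hashes to 9; slot 9 is free -> place at 9.
230 hashes to 10; slot 10 is free -> place at 10.
205 hashes to 2; slot 2 is free -> place at 2.
715 hashes to 9; 9,10,2 taken -> place at 7.
204 hashes to 3; slot 3 is free -> place at 3.
704 hashes to 9; 9,10,2,7,3 taken -> place at 1.
Table: [—, 704, 205, 204, —, —, —, 715, —, 814, 230]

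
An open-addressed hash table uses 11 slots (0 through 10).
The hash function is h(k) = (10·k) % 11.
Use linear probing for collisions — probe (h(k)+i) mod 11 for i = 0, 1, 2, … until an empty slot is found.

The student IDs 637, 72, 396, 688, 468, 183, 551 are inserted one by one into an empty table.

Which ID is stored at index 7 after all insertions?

637: h=1 => slot 1
72: h=5 => slot 5
396: h=0 => slot 0
688: h=5, probe 5,6 => slot 6
468: h=5, probe 5,6,7 => slot 7
183: h=4 => slot 4
551: h=10 => slot 10
Table: [396, 637, —, —, 183, 72, 688, 468, —, —, 551]

468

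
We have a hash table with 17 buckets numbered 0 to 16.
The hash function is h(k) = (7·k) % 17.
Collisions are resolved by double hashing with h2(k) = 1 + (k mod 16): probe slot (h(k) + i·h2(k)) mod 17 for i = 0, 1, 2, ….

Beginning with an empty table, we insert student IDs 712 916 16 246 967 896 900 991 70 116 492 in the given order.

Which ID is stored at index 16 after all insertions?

896

Insert 712: h=3, slot 3 empty → index 3.
Insert 916: h=3, h2=5, slot 3 occupied → index 8.
Insert 16: h=10, slot 10 empty → index 10.
Insert 246: h=5, slot 5 empty → index 5.
Insert 967: h=3, h2=8, slot 3 occupied → index 11.
Insert 896: h=16, slot 16 empty → index 16.
Insert 900: h=10, h2=5, slot 10 occupied → index 15.
Insert 991: h=1, slot 1 empty → index 1.
Insert 70: h=14, slot 14 empty → index 14.
Insert 116: h=13, slot 13 empty → index 13.
Insert 492: h=10, h2=13, slot 10 occupied → index 6.
Table: [∅, 991, ∅, 712, ∅, 246, 492, ∅, 916, ∅, 16, 967, ∅, 116, 70, 900, 896]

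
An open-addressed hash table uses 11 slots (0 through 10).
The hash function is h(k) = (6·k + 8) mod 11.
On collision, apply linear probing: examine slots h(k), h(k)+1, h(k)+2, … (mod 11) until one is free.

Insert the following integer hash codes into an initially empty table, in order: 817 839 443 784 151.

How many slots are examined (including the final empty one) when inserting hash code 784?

Insert 817: h=4, slot 4 empty => index 4.
Insert 839: h=4, slot 4 occupied => index 5.
Insert 443: h=4, slots 4,5 occupied => index 6.
Insert 784: h=4, slots 4,5,6 occupied => index 7.
Insert 151: h=1, slot 1 empty => index 1.
Table: [∅, 151, ∅, ∅, 817, 839, 443, 784, ∅, ∅, ∅]

4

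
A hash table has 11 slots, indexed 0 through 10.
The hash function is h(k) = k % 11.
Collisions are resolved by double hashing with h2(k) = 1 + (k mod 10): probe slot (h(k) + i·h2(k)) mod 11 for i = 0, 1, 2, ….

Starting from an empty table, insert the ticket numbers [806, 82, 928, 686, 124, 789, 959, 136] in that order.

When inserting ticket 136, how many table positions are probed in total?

806 hashes to 3; slot 3 is free → place at 3.
82 hashes to 5; slot 5 is free → place at 5.
928 hashes to 4; slot 4 is free → place at 4.
686 hashes to 4, h2=7; 4 taken → place at 0.
124 hashes to 3, h2=5; 3 taken → place at 8.
789 hashes to 8, h2=10; 8 taken → place at 7.
959 hashes to 2; slot 2 is free → place at 2.
136 hashes to 4, h2=7; 4,0,7,3 taken → place at 10.
Table: [686, -, 959, 806, 928, 82, -, 789, 124, -, 136]

5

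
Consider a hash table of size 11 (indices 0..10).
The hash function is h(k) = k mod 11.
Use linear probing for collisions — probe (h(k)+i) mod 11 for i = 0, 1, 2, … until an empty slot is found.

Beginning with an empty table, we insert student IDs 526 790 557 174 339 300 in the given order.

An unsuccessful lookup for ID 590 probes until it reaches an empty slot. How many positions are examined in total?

Insert 526: h=9, slot 9 empty → index 9.
Insert 790: h=9, slot 9 occupied → index 10.
Insert 557: h=7, slot 7 empty → index 7.
Insert 174: h=9, slots 9,10 occupied → index 0.
Insert 339: h=9, slots 9,10,0 occupied → index 1.
Insert 300: h=3, slot 3 empty → index 3.
Table: [174, 339, —, 300, —, —, —, 557, —, 526, 790]
Lookup 590: h=7, probe 7,8 → slot 8 empty, not found.

2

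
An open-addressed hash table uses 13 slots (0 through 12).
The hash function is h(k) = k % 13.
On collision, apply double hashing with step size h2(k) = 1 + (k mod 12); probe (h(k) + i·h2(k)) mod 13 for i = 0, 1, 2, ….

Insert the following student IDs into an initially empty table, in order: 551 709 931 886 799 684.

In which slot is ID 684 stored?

9

551: h=5 -> slot 5
709: h=7 -> slot 7
931: h=8 -> slot 8
886: h=2 -> slot 2
799: h=6 -> slot 6
684: h=8, h2=1, probe 8,9 -> slot 9
Table: [., ., 886, ., ., 551, 799, 709, 931, 684, ., ., .]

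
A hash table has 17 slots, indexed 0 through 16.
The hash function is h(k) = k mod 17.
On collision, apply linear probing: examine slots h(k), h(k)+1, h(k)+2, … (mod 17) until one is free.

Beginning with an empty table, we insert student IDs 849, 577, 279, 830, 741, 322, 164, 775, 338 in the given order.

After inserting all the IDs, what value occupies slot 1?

322

849 hashes to 16; slot 16 is free -> place at 16.
577 hashes to 16; 16 taken -> place at 0.
279 hashes to 7; slot 7 is free -> place at 7.
830 hashes to 14; slot 14 is free -> place at 14.
741 hashes to 10; slot 10 is free -> place at 10.
322 hashes to 16; 16,0 taken -> place at 1.
164 hashes to 11; slot 11 is free -> place at 11.
775 hashes to 10; 10,11 taken -> place at 12.
338 hashes to 15; slot 15 is free -> place at 15.
Table: [577, 322, -, -, -, -, -, 279, -, -, 741, 164, 775, -, 830, 338, 849]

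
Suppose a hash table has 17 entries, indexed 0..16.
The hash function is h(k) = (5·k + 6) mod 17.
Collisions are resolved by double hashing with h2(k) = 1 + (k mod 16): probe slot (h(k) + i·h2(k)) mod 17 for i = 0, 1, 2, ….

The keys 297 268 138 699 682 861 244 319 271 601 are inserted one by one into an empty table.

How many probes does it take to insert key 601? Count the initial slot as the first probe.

3

297: h=12 → slot 12
268: h=3 → slot 3
138: h=16 → slot 16
699: h=16, h2=12, probe 16,11 → slot 11
682: h=16, h2=11, probe 16,10 → slot 10
861: h=10, h2=14, probe 10,7 → slot 7
244: h=2 → slot 2
319: h=3, h2=16, probe 3,2,1 → slot 1
271: h=1, h2=16, probe 1,0 → slot 0
601: h=2, h2=10, probe 2,12,5 → slot 5
Table: [271, 319, 244, 268, ., 601, ., 861, ., ., 682, 699, 297, ., ., ., 138]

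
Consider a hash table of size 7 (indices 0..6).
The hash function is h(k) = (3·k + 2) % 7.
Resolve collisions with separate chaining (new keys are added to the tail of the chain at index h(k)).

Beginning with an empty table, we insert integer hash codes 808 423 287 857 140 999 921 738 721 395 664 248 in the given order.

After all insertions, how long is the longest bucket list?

808 → bucket 4
423 → bucket 4 (collision)
287 → bucket 2
857 → bucket 4 (collision)
140 → bucket 2 (collision)
999 → bucket 3
921 → bucket 0
738 → bucket 4 (collision)
721 → bucket 2 (collision)
395 → bucket 4 (collision)
664 → bucket 6
248 → bucket 4 (collision)
Final buckets:
0: 921
1: —
2: 287 -> 140 -> 721
3: 999
4: 808 -> 423 -> 857 -> 738 -> 395 -> 248
5: —
6: 664

6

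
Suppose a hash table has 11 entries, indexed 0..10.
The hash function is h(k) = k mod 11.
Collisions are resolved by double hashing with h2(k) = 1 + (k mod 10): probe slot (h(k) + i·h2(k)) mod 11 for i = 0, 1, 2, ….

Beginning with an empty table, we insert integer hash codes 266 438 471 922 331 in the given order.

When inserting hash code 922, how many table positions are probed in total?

266: h=2 -> slot 2
438: h=9 -> slot 9
471: h=9, h2=2, probe 9,0 -> slot 0
922: h=9, h2=3, probe 9,1 -> slot 1
331: h=1, h2=2, probe 1,3 -> slot 3
Table: [471, 922, 266, 331, ., ., ., ., ., 438, .]

2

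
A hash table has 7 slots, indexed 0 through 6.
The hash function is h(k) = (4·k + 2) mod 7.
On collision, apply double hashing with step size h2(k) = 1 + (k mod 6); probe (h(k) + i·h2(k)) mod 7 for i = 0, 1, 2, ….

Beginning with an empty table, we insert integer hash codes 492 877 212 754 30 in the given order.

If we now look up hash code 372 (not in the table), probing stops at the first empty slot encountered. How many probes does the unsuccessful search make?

2

Insert 492: h=3, slot 3 empty => index 3.
Insert 877: h=3, h2=2, slot 3 occupied => index 5.
Insert 212: h=3, h2=3, slot 3 occupied => index 6.
Insert 754: h=1, slot 1 empty => index 1.
Insert 30: h=3, h2=1, slot 3 occupied => index 4.
Table: [—, 754, —, 492, 30, 877, 212]
Lookup 372: h=6, h2=1, probe 6,0 → slot 0 empty, not found.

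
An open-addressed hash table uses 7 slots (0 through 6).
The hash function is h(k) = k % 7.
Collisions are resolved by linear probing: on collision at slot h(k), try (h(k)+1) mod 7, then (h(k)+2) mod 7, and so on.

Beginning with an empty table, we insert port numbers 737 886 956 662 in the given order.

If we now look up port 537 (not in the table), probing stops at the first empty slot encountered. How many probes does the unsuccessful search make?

3

737 hashes to 2; slot 2 is free -> place at 2.
886 hashes to 4; slot 4 is free -> place at 4.
956 hashes to 4; 4 taken -> place at 5.
662 hashes to 4; 4,5 taken -> place at 6.
Table: [—, —, 737, —, 886, 956, 662]
Lookup 537: h=5, probe 5,6,0 → slot 0 empty, not found.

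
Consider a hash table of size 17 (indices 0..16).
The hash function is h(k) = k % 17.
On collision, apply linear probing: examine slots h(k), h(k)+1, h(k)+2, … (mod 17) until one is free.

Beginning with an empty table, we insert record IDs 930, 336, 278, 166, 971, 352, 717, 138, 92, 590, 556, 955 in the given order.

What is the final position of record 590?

Insert 930: h=12, slot 12 empty → index 12.
Insert 336: h=13, slot 13 empty → index 13.
Insert 278: h=6, slot 6 empty → index 6.
Insert 166: h=13, slot 13 occupied → index 14.
Insert 971: h=2, slot 2 empty → index 2.
Insert 352: h=12, slots 12,13,14 occupied → index 15.
Insert 717: h=3, slot 3 empty → index 3.
Insert 138: h=2, slots 2,3 occupied → index 4.
Insert 92: h=7, slot 7 empty → index 7.
Insert 590: h=12, slots 12,13,14,15 occupied → index 16.
Insert 556: h=12, slots 12,13,14,15,16 occupied → index 0.
Insert 955: h=3, slots 3,4 occupied → index 5.
Table: [556, ., 971, 717, 138, 955, 278, 92, ., ., ., ., 930, 336, 166, 352, 590]

16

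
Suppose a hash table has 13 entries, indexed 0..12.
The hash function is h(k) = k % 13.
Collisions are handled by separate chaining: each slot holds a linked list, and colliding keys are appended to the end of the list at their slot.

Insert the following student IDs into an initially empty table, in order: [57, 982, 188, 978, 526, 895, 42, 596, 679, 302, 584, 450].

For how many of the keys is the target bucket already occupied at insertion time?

5

Insert 57: h=5, bucket 5 empty -> new chain.
Insert 982: h=7, bucket 7 empty -> new chain.
Insert 188: h=6, bucket 6 empty -> new chain.
Insert 978: h=3, bucket 3 empty -> new chain.
Insert 526: h=6, bucket 6 nonempty -> append to chain.
Insert 895: h=11, bucket 11 empty -> new chain.
Insert 42: h=3, bucket 3 nonempty -> append to chain.
Insert 596: h=11, bucket 11 nonempty -> append to chain.
Insert 679: h=3, bucket 3 nonempty -> append to chain.
Insert 302: h=3, bucket 3 nonempty -> append to chain.
Insert 584: h=12, bucket 12 empty -> new chain.
Insert 450: h=8, bucket 8 empty -> new chain.
Final buckets:
0: ∅
1: ∅
2: ∅
3: 978 -> 42 -> 679 -> 302
4: ∅
5: 57
6: 188 -> 526
7: 982
8: 450
9: ∅
10: ∅
11: 895 -> 596
12: 584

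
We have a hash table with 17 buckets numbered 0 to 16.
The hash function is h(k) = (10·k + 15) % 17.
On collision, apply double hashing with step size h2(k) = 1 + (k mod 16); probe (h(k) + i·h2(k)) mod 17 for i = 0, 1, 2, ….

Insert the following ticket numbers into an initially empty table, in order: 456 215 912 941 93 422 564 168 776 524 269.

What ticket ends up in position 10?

93

456 hashes to 2; slot 2 is free → place at 2.
215 hashes to 6; slot 6 is free → place at 6.
912 hashes to 6, h2=1; 6 taken → place at 7.
941 hashes to 7, h2=14; 7 taken → place at 4.
93 hashes to 10; slot 10 is free → place at 10.
422 hashes to 2, h2=7; 2 taken → place at 9.
564 hashes to 11; slot 11 is free → place at 11.
168 hashes to 12; slot 12 is free → place at 12.
776 hashes to 6, h2=9; 6 taken → place at 15.
524 hashes to 2, h2=13; 2,15,11,7 taken → place at 3.
269 hashes to 2, h2=14; 2 taken → place at 16.
Table: [-, -, 456, 524, 941, -, 215, 912, -, 422, 93, 564, 168, -, -, 776, 269]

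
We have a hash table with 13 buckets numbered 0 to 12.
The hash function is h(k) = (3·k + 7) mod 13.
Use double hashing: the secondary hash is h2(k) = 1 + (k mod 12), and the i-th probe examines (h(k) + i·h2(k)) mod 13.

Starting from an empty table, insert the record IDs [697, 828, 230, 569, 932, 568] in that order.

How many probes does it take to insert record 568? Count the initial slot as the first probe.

4

Insert 697: h=5, slot 5 empty => index 5.
Insert 828: h=8, slot 8 empty => index 8.
Insert 230: h=8, h2=3, slot 8 occupied => index 11.
Insert 569: h=11, h2=6, slot 11 occupied => index 4.
Insert 932: h=8, h2=9, slots 8,4 occupied => index 0.
Insert 568: h=8, h2=5, slots 8,0,5 occupied => index 10.
Table: [932, —, —, —, 569, 697, —, —, 828, —, 568, 230, —]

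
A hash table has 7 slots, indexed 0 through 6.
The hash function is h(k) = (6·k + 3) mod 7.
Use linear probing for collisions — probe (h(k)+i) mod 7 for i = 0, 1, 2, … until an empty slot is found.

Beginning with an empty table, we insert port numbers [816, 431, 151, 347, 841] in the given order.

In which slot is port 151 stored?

1

Insert 816: h=6, slot 6 empty => index 6.
Insert 431: h=6, slot 6 occupied => index 0.
Insert 151: h=6, slots 6,0 occupied => index 1.
Insert 347: h=6, slots 6,0,1 occupied => index 2.
Insert 841: h=2, slot 2 occupied => index 3.
Table: [431, 151, 347, 841, ., ., 816]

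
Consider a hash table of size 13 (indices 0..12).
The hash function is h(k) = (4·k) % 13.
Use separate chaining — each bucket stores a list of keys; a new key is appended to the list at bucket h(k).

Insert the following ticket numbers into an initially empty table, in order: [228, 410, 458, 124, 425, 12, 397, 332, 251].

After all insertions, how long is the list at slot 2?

228 → bucket 2
410 → bucket 2 (collision)
458 → bucket 12
124 → bucket 2 (collision)
425 → bucket 10
12 → bucket 9
397 → bucket 2 (collision)
332 → bucket 2 (collision)
251 → bucket 3
Final buckets:
0: -
1: -
2: 228 -> 410 -> 124 -> 397 -> 332
3: 251
4: -
5: -
6: -
7: -
8: -
9: 12
10: 425
11: -
12: 458

5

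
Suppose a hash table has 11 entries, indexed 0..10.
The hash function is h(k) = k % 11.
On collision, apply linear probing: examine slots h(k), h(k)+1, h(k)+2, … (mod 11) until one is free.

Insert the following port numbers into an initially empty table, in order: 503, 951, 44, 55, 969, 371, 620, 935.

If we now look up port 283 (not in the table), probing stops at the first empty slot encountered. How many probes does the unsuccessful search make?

Insert 503: h=8, slot 8 empty -> index 8.
Insert 951: h=5, slot 5 empty -> index 5.
Insert 44: h=0, slot 0 empty -> index 0.
Insert 55: h=0, slot 0 occupied -> index 1.
Insert 969: h=1, slot 1 occupied -> index 2.
Insert 371: h=8, slot 8 occupied -> index 9.
Insert 620: h=4, slot 4 empty -> index 4.
Insert 935: h=0, slots 0,1,2 occupied -> index 3.
Table: [44, 55, 969, 935, 620, 951, -, -, 503, 371, -]
Lookup 283: h=8, probe 8,9,10 → slot 10 empty, not found.

3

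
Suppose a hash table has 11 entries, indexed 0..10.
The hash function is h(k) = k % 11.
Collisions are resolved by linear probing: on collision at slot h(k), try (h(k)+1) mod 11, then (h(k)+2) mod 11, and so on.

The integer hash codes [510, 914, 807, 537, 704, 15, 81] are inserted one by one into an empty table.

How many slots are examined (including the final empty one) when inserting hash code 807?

Insert 510: h=4, slot 4 empty => index 4.
Insert 914: h=1, slot 1 empty => index 1.
Insert 807: h=4, slot 4 occupied => index 5.
Insert 537: h=9, slot 9 empty => index 9.
Insert 704: h=0, slot 0 empty => index 0.
Insert 15: h=4, slots 4,5 occupied => index 6.
Insert 81: h=4, slots 4,5,6 occupied => index 7.
Table: [704, 914, ., ., 510, 807, 15, 81, ., 537, .]

2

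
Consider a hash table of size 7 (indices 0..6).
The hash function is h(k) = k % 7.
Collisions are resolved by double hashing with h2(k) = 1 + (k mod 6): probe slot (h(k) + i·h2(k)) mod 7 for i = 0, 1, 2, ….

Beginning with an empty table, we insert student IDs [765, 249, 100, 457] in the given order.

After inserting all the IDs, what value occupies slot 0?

100

765 hashes to 2; slot 2 is free => place at 2.
249 hashes to 4; slot 4 is free => place at 4.
100 hashes to 2, h2=5; 2 taken => place at 0.
457 hashes to 2, h2=2; 2,4 taken => place at 6.
Table: [100, _, 765, _, 249, _, 457]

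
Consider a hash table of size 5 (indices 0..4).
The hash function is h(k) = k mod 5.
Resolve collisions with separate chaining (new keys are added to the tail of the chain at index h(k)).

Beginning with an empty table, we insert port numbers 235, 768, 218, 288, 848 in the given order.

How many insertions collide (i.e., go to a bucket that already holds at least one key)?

235 -> bucket 0
768 -> bucket 3
218 -> bucket 3 (collision)
288 -> bucket 3 (collision)
848 -> bucket 3 (collision)
Final buckets:
0: 235
1: -
2: -
3: 768 -> 218 -> 288 -> 848
4: -

3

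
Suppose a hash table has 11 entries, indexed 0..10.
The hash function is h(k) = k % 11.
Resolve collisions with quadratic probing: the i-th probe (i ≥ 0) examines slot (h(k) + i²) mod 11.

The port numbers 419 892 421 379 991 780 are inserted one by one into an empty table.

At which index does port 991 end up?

10

419 hashes to 1; slot 1 is free → place at 1.
892 hashes to 1; 1 taken → place at 2.
421 hashes to 3; slot 3 is free → place at 3.
379 hashes to 5; slot 5 is free → place at 5.
991 hashes to 1; 1,2,5 taken → place at 10.
780 hashes to 10; 10 taken → place at 0.
Table: [780, 419, 892, 421, ., 379, ., ., ., ., 991]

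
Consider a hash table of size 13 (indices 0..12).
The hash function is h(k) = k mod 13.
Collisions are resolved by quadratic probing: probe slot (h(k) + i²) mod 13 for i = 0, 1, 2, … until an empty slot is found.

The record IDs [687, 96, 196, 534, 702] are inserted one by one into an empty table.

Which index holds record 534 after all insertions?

687 hashes to 11; slot 11 is free -> place at 11.
96 hashes to 5; slot 5 is free -> place at 5.
196 hashes to 1; slot 1 is free -> place at 1.
534 hashes to 1; 1 taken -> place at 2.
702 hashes to 0; slot 0 is free -> place at 0.
Table: [702, 196, 534, ., ., 96, ., ., ., ., ., 687, .]

2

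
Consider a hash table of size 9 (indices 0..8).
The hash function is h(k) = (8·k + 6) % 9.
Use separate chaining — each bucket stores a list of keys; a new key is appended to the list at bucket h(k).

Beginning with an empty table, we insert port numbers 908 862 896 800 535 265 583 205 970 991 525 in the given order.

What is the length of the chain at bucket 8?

4

Insert 908: h=7, bucket 7 empty → new chain.
Insert 862: h=8, bucket 8 empty → new chain.
Insert 896: h=1, bucket 1 empty → new chain.
Insert 800: h=7, bucket 7 nonempty → append to chain.
Insert 535: h=2, bucket 2 empty → new chain.
Insert 265: h=2, bucket 2 nonempty → append to chain.
Insert 583: h=8, bucket 8 nonempty → append to chain.
Insert 205: h=8, bucket 8 nonempty → append to chain.
Insert 970: h=8, bucket 8 nonempty → append to chain.
Insert 991: h=5, bucket 5 empty → new chain.
Insert 525: h=3, bucket 3 empty → new chain.
Final buckets:
0: _
1: 896
2: 535 -> 265
3: 525
4: _
5: 991
6: _
7: 908 -> 800
8: 862 -> 583 -> 205 -> 970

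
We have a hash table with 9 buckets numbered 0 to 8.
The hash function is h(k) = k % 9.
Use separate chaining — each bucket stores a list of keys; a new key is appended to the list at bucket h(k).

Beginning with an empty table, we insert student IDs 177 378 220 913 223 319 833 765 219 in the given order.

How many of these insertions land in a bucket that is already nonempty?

3

Insert 177: h=6, bucket 6 empty → new chain.
Insert 378: h=0, bucket 0 empty → new chain.
Insert 220: h=4, bucket 4 empty → new chain.
Insert 913: h=4, bucket 4 nonempty → append to chain.
Insert 223: h=7, bucket 7 empty → new chain.
Insert 319: h=4, bucket 4 nonempty → append to chain.
Insert 833: h=5, bucket 5 empty → new chain.
Insert 765: h=0, bucket 0 nonempty → append to chain.
Insert 219: h=3, bucket 3 empty → new chain.
Final buckets:
0: 378 -> 765
1: ∅
2: ∅
3: 219
4: 220 -> 913 -> 319
5: 833
6: 177
7: 223
8: ∅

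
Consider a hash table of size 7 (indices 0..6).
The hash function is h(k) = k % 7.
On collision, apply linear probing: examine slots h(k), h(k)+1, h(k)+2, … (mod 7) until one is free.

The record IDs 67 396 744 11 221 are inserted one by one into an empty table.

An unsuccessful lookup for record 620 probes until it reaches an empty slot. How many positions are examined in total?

67: h=4 => slot 4
396: h=4, probe 4,5 => slot 5
744: h=2 => slot 2
11: h=4, probe 4,5,6 => slot 6
221: h=4, probe 4,5,6,0 => slot 0
Table: [221, ., 744, ., 67, 396, 11]
Lookup 620: h=4, probe 4,5,6,0,1 → slot 1 empty, not found.

5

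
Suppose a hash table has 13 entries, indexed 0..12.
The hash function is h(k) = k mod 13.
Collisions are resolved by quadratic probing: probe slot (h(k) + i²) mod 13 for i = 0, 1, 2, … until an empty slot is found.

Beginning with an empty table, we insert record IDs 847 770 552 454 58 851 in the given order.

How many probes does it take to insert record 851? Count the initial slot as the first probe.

Insert 847: h=2, slot 2 empty -> index 2.
Insert 770: h=3, slot 3 empty -> index 3.
Insert 552: h=6, slot 6 empty -> index 6.
Insert 454: h=12, slot 12 empty -> index 12.
Insert 58: h=6, slot 6 occupied -> index 7.
Insert 851: h=6, slots 6,7 occupied -> index 10.
Table: [., ., 847, 770, ., ., 552, 58, ., ., 851, ., 454]

3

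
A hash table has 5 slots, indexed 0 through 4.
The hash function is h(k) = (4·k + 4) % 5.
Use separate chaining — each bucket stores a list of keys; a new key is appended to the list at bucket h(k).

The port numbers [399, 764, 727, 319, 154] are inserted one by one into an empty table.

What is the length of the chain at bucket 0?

Insert 399: h=0, bucket 0 empty → new chain.
Insert 764: h=0, bucket 0 nonempty → append to chain.
Insert 727: h=2, bucket 2 empty → new chain.
Insert 319: h=0, bucket 0 nonempty → append to chain.
Insert 154: h=0, bucket 0 nonempty → append to chain.
Final buckets:
0: 399 -> 764 -> 319 -> 154
1: ∅
2: 727
3: ∅
4: ∅

4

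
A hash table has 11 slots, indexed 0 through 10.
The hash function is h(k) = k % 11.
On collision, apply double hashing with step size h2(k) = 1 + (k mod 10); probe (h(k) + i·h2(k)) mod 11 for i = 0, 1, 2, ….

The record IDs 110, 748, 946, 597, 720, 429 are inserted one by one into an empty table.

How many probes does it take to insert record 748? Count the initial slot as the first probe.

Insert 110: h=0, slot 0 empty -> index 0.
Insert 748: h=0, h2=9, slot 0 occupied -> index 9.
Insert 946: h=0, h2=7, slot 0 occupied -> index 7.
Insert 597: h=3, slot 3 empty -> index 3.
Insert 720: h=5, slot 5 empty -> index 5.
Insert 429: h=0, h2=10, slot 0 occupied -> index 10.
Table: [110, —, —, 597, —, 720, —, 946, —, 748, 429]

2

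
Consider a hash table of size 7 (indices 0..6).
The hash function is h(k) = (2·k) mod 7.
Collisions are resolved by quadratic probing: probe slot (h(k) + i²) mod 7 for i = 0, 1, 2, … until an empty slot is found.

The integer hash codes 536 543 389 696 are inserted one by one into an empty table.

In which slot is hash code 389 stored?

Insert 536: h=1, slot 1 empty → index 1.
Insert 543: h=1, slot 1 occupied → index 2.
Insert 389: h=1, slots 1,2 occupied → index 5.
Insert 696: h=6, slot 6 empty → index 6.
Table: [., 536, 543, ., ., 389, 696]

5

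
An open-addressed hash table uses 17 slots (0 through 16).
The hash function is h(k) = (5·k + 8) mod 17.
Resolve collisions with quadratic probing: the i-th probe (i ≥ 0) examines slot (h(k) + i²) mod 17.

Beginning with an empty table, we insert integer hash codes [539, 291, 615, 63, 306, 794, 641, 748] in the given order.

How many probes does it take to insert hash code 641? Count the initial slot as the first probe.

5

Insert 539: h=0, slot 0 empty => index 0.
Insert 291: h=1, slot 1 empty => index 1.
Insert 615: h=6, slot 6 empty => index 6.
Insert 63: h=0, slots 0,1 occupied => index 4.
Insert 306: h=8, slot 8 empty => index 8.
Insert 794: h=0, slots 0,1,4 occupied => index 9.
Insert 641: h=0, slots 0,1,4,9 occupied => index 16.
Insert 748: h=8, slots 8,9 occupied => index 12.
Table: [539, 291, _, _, 63, _, 615, _, 306, 794, _, _, 748, _, _, _, 641]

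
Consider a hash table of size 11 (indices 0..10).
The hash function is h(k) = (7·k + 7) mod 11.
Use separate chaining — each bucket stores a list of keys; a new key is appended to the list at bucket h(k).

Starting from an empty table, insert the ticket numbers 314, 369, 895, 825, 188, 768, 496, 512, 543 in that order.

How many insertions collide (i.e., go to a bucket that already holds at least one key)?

4

314 -> bucket 5
369 -> bucket 5 (collision)
895 -> bucket 2
825 -> bucket 7
188 -> bucket 3
768 -> bucket 4
496 -> bucket 3 (collision)
512 -> bucket 5 (collision)
543 -> bucket 2 (collision)
Final buckets:
0: —
1: —
2: 895 -> 543
3: 188 -> 496
4: 768
5: 314 -> 369 -> 512
6: —
7: 825
8: —
9: —
10: —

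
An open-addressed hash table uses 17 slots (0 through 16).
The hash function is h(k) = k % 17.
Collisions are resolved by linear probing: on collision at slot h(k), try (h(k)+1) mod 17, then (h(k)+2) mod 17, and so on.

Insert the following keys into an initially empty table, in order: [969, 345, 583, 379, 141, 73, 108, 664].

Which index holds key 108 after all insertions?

969 hashes to 0; slot 0 is free → place at 0.
345 hashes to 5; slot 5 is free → place at 5.
583 hashes to 5; 5 taken → place at 6.
379 hashes to 5; 5,6 taken → place at 7.
141 hashes to 5; 5,6,7 taken → place at 8.
73 hashes to 5; 5,6,7,8 taken → place at 9.
108 hashes to 6; 6,7,8,9 taken → place at 10.
664 hashes to 1; slot 1 is free → place at 1.
Table: [969, 664, -, -, -, 345, 583, 379, 141, 73, 108, -, -, -, -, -, -]

10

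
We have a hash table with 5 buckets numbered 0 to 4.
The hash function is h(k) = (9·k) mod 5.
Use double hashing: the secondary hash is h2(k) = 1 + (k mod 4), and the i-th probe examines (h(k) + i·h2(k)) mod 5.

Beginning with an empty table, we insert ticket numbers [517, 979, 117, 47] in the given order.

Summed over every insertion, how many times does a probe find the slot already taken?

2

517 hashes to 3; slot 3 is free -> place at 3.
979 hashes to 1; slot 1 is free -> place at 1.
117 hashes to 3, h2=2; 3 taken -> place at 0.
47 hashes to 3, h2=4; 3 taken -> place at 2.
Table: [117, 979, 47, 517, _]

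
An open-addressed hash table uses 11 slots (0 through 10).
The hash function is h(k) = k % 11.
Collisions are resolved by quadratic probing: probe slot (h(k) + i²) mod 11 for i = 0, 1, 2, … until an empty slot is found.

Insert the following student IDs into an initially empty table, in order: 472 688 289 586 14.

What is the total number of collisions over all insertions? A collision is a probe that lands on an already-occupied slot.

472 hashes to 10; slot 10 is free => place at 10.
688 hashes to 6; slot 6 is free => place at 6.
289 hashes to 3; slot 3 is free => place at 3.
586 hashes to 3; 3 taken => place at 4.
14 hashes to 3; 3,4 taken => place at 7.
Table: [∅, ∅, ∅, 289, 586, ∅, 688, 14, ∅, ∅, 472]

3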